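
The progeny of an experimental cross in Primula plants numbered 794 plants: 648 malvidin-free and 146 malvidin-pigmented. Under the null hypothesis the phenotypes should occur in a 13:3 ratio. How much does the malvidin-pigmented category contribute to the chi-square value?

0.056

Total ratio parts = 16. Expected numbers out of 794:
  malvidin-free: 794 × 13/16 = 645.125
  malvidin-pigmented: 794 × 3/16 = 148.875
Contribution of malvidin-pigmented: (146 − 148.875)² / 148.875 = 0.0555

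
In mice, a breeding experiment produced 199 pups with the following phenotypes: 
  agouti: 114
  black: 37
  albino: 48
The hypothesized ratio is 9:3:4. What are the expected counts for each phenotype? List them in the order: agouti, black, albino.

111.9375, 37.3125, 49.75

Expected counts for N = 199 under a 9:3:4 ratio (total parts = 16):
  agouti: 199 × 9/16 = 111.9375
  black: 199 × 3/16 = 37.3125
  albino: 199 × 4/16 = 49.75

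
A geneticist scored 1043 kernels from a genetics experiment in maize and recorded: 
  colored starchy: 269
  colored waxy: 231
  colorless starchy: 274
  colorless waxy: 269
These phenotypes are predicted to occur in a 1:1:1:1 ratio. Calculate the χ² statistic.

4.590

Under the 1:1:1:1 hypothesis (Σ ratio = 4, N = 1043):
  colored starchy: 1043 × 1/4 = 260.75
  colored waxy: 1043 × 1/4 = 260.75
  colorless starchy: 1043 × 1/4 = 260.75
  colorless waxy: 1043 × 1/4 = 260.75
χ² = Σ (O − E)² / E
  colored starchy: (269 − 260.75)² / 260.75 = 0.2610
  colored waxy: (231 − 260.75)² / 260.75 = 3.3943
  colorless starchy: (274 − 260.75)² / 260.75 = 0.6733
  colorless waxy: (269 − 260.75)² / 260.75 = 0.2610
χ² = 0.2610 + 3.3943 + 0.6733 + 0.2610 = 4.5896 ≈ 4.590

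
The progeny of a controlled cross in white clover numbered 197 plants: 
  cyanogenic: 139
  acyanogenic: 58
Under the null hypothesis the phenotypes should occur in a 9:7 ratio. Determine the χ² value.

Total ratio parts = 16. Expected numbers out of 197:
  cyanogenic: 197 × 9/16 = 110.8125
  acyanogenic: 197 × 7/16 = 86.1875
χ² = Σ (O − E)² / E
  cyanogenic: (139 − 110.8125)² / 110.8125 = 7.1701
  acyanogenic: (58 − 86.1875)² / 86.1875 = 9.2187
χ² = 7.1701 + 9.2187 = 16.3888 ≈ 16.389

16.389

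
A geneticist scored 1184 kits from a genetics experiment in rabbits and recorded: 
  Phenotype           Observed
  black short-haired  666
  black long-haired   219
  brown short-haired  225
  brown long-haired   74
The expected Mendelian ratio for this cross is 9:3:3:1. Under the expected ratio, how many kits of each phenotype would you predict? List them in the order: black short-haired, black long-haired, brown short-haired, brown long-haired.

The 9:3:3:1 ratio has 16 parts, so with N = 1184 the expected counts are:
  black short-haired: 1184 × 9/16 = 666
  black long-haired: 1184 × 3/16 = 222
  brown short-haired: 1184 × 3/16 = 222
  brown long-haired: 1184 × 1/16 = 74

666, 222, 222, 74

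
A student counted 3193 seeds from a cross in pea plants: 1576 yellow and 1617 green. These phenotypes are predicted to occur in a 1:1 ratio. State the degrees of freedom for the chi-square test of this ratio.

A goodness-of-fit test with 2 phenotype classes has df = 2 − 1 = 1.

1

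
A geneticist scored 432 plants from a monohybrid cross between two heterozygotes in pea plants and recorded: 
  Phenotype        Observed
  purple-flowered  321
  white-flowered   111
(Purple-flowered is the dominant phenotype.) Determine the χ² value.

For a monohybrid cross between heterozygotes with complete dominance, the expected phenotypic ratio is 3:1.
Under the 3:1 hypothesis (Σ ratio = 4, N = 432):
  purple-flowered: 432 × 3/4 = 324
  white-flowered: 432 × 1/4 = 108
χ² = Σ (O − E)² / E
  purple-flowered: (321 − 324)² / 324 = 0.0278
  white-flowered: (111 − 108)² / 108 = 0.0833
χ² = 0.0278 + 0.0833 = 0.1111 ≈ 0.111

0.111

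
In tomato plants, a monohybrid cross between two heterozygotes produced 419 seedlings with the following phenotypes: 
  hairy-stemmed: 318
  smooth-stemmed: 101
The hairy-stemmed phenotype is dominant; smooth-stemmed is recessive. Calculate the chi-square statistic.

For a monohybrid cross between heterozygotes with complete dominance, the expected phenotypic ratio is 3:1.
The 3:1 ratio has 4 parts, so with N = 419 the expected counts are:
  hairy-stemmed: 419 × 3/4 = 314.25
  smooth-stemmed: 419 × 1/4 = 104.75
χ² = Σ (O − E)² / E
  hairy-stemmed: (318 − 314.25)² / 314.25 = 0.0447
  smooth-stemmed: (101 − 104.75)² / 104.75 = 0.1342
χ² = 0.0447 + 0.1342 = 0.1789 ≈ 0.179

0.179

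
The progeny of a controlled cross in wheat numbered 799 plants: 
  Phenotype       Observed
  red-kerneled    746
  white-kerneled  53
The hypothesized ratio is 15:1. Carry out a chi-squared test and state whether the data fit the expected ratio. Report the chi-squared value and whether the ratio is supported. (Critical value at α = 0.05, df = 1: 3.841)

0.200; consistent

Expected counts for N = 799 under a 15:1 ratio (total parts = 16):
  red-kerneled: 799 × 15/16 = 749.0625
  white-kerneled: 799 × 1/16 = 49.9375
χ² = Σ (O − E)² / E
  red-kerneled: (746 − 749.0625)² / 749.0625 = 0.0125
  white-kerneled: (53 − 49.9375)² / 49.9375 = 0.1878
χ² = 0.0125 + 0.1878 = 0.2003 ≈ 0.200
Degrees of freedom = 2 − 1 = 1; critical value at α = 0.05 is 3.841.
Since 0.200 < 3.841, we fail to reject the null hypothesis — the data are consistent with the 15:1 ratio.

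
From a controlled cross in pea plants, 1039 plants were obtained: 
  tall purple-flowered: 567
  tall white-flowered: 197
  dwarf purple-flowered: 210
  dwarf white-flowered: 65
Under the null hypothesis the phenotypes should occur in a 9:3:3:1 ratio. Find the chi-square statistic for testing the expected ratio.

1.729

Total ratio parts = 16. Expected numbers out of 1039:
  tall purple-flowered: 1039 × 9/16 = 584.4375
  tall white-flowered: 1039 × 3/16 = 194.8125
  dwarf purple-flowered: 1039 × 3/16 = 194.8125
  dwarf white-flowered: 1039 × 1/16 = 64.9375
χ² = Σ (O − E)² / E
  tall purple-flowered: (567 − 584.4375)² / 584.4375 = 0.5203
  tall white-flowered: (197 − 194.8125)² / 194.8125 = 0.0246
  dwarf purple-flowered: (210 − 194.8125)² / 194.8125 = 1.1840
  dwarf white-flowered: (65 − 64.9375)² / 64.9375 = 0.0001
χ² = 0.5203 + 0.0246 + 1.1840 + 0.0001 = 1.729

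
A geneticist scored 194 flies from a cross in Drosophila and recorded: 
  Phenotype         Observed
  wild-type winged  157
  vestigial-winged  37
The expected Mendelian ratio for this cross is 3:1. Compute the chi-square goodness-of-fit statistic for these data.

The 3:1 ratio has 4 parts, so with N = 194 the expected counts are:
  wild-type winged: 194 × 3/4 = 145.5
  vestigial-winged: 194 × 1/4 = 48.5
χ² = Σ (O − E)² / E
  wild-type winged: (157 − 145.5)² / 145.5 = 0.9089
  vestigial-winged: (37 − 48.5)² / 48.5 = 2.7268
χ² = 0.9089 + 2.7268 = 3.6357 ≈ 3.636

3.636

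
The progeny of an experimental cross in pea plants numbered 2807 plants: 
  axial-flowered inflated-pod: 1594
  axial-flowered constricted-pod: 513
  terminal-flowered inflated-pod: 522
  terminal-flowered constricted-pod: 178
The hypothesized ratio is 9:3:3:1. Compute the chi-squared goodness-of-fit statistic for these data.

0.553

Expected counts for N = 2807 under a 9:3:3:1 ratio (total parts = 16):
  axial-flowered inflated-pod: 2807 × 9/16 = 1578.9375
  axial-flowered constricted-pod: 2807 × 3/16 = 526.3125
  terminal-flowered inflated-pod: 2807 × 3/16 = 526.3125
  terminal-flowered constricted-pod: 2807 × 1/16 = 175.4375
χ² = Σ (O − E)² / E
  axial-flowered inflated-pod: (1594 − 1578.9375)² / 1578.9375 = 0.1437
  axial-flowered constricted-pod: (513 − 526.3125)² / 526.3125 = 0.3367
  terminal-flowered inflated-pod: (522 − 526.3125)² / 526.3125 = 0.0353
  terminal-flowered constricted-pod: (178 − 175.4375)² / 175.4375 = 0.0374
χ² = 0.1437 + 0.3367 + 0.0353 + 0.0374 = 0.5531 ≈ 0.553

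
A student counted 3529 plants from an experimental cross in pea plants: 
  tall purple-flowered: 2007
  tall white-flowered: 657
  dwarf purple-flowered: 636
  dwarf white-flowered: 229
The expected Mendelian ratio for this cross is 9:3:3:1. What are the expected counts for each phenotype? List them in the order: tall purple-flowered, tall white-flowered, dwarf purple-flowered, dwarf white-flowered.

The 9:3:3:1 ratio has 16 parts, so with N = 3529 the expected counts are:
  tall purple-flowered: 3529 × 9/16 = 1985.0625
  tall white-flowered: 3529 × 3/16 = 661.6875
  dwarf purple-flowered: 3529 × 3/16 = 661.6875
  dwarf white-flowered: 3529 × 1/16 = 220.5625

1985.0625, 661.6875, 661.6875, 220.5625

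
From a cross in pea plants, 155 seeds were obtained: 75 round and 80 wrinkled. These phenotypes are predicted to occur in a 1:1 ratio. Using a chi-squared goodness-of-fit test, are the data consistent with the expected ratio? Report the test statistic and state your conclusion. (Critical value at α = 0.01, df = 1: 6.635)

The 1:1 ratio has 2 parts, so with N = 155 the expected counts are:
  round: 155 × 1/2 = 77.5
  wrinkled: 155 × 1/2 = 77.5
χ² = Σ (O − E)² / E
  round: (75 − 77.5)² / 77.5 = 0.0806
  wrinkled: (80 − 77.5)² / 77.5 = 0.0806
χ² = 0.0806 + 0.0806 = 0.1612 ≈ 0.161
Degrees of freedom = 2 − 1 = 1; critical value at α = 0.01 is 6.635.
Since 0.161 < 6.635, we fail to reject the null hypothesis — the data are consistent with the 1:1 ratio.

0.161; consistent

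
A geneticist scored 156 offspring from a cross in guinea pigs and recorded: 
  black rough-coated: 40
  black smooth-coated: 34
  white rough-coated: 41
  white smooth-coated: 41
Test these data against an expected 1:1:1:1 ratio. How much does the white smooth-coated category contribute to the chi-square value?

0.103

Under the 1:1:1:1 hypothesis (Σ ratio = 4, N = 156):
  black rough-coated: 156 × 1/4 = 39
  black smooth-coated: 156 × 1/4 = 39
  white rough-coated: 156 × 1/4 = 39
  white smooth-coated: 156 × 1/4 = 39
Contribution of white smooth-coated: (41 − 39)² / 39 = 0.1026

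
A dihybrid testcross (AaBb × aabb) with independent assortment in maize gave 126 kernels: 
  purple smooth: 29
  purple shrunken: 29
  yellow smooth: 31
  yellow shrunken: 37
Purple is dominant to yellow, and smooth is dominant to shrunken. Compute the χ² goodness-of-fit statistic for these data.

1.365

A dihybrid testcross with independent assortment gives a 1:1:1:1 ratio.
Expected counts for N = 126 under a 1:1:1:1 ratio (total parts = 4):
  purple smooth: 126 × 1/4 = 31.5
  purple shrunken: 126 × 1/4 = 31.5
  yellow smooth: 126 × 1/4 = 31.5
  yellow shrunken: 126 × 1/4 = 31.5
χ² = Σ (O − E)² / E
  purple smooth: (29 − 31.5)² / 31.5 = 0.1984
  purple shrunken: (29 − 31.5)² / 31.5 = 0.1984
  yellow smooth: (31 − 31.5)² / 31.5 = 0.0079
  yellow shrunken: (37 − 31.5)² / 31.5 = 0.9603
χ² = 0.1984 + 0.1984 + 0.0079 + 0.9603 = 1.365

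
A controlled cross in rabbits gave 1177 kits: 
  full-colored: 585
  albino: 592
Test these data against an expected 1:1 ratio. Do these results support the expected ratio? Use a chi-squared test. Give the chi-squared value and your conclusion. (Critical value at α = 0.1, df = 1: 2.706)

Under the 1:1 hypothesis (Σ ratio = 2, N = 1177):
  full-colored: 1177 × 1/2 = 588.5
  albino: 1177 × 1/2 = 588.5
χ² = Σ (O − E)² / E
  full-colored: (585 − 588.5)² / 588.5 = 0.0208
  albino: (592 − 588.5)² / 588.5 = 0.0208
χ² = 0.0208 + 0.0208 = 0.0416 ≈ 0.042
Degrees of freedom = 2 − 1 = 1; critical value at α = 0.1 is 2.706.
Since 0.042 < 2.706, we fail to reject the null hypothesis — the data are consistent with the 1:1 ratio.

0.042; consistent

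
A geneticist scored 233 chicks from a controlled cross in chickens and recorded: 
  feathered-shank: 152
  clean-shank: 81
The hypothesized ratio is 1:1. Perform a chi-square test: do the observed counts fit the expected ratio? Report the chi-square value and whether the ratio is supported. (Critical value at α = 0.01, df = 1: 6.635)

21.635; not consistent

Total ratio parts = 2. Expected numbers out of 233:
  feathered-shank: 233 × 1/2 = 116.5
  clean-shank: 233 × 1/2 = 116.5
χ² = Σ (O − E)² / E
  feathered-shank: (152 − 116.5)² / 116.5 = 10.8176
  clean-shank: (81 − 116.5)² / 116.5 = 10.8176
χ² = 10.8176 + 10.8176 = 21.6352 ≈ 21.635
Degrees of freedom = 2 − 1 = 1; critical value at α = 0.01 is 6.635.
Since 21.635 > 6.635, we reject the null hypothesis — the data do not fit the 1:1 ratio.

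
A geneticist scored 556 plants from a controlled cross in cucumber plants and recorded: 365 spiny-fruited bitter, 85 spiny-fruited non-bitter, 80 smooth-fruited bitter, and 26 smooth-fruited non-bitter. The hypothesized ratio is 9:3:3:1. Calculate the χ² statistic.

20.128

Under the 9:3:3:1 hypothesis (Σ ratio = 16, N = 556):
  spiny-fruited bitter: 556 × 9/16 = 312.75
  spiny-fruited non-bitter: 556 × 3/16 = 104.25
  smooth-fruited bitter: 556 × 3/16 = 104.25
  smooth-fruited non-bitter: 556 × 1/16 = 34.75
χ² = Σ (O − E)² / E
  spiny-fruited bitter: (365 − 312.75)² / 312.75 = 8.7292
  spiny-fruited non-bitter: (85 − 104.25)² / 104.25 = 3.5546
  smooth-fruited bitter: (80 − 104.25)² / 104.25 = 5.6409
  smooth-fruited non-bitter: (26 − 34.75)² / 34.75 = 2.2032
χ² = 8.7292 + 3.5546 + 5.6409 + 2.2032 = 20.1279 ≈ 20.128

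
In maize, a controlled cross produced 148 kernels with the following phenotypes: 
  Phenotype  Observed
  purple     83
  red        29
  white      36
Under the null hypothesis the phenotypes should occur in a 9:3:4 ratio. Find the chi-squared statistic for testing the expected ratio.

0.084

Expected counts for N = 148 under a 9:3:4 ratio (total parts = 16):
  purple: 148 × 9/16 = 83.25
  red: 148 × 3/16 = 27.75
  white: 148 × 4/16 = 37
χ² = Σ (O − E)² / E
  purple: (83 − 83.25)² / 83.25 = 0.0008
  red: (29 − 27.75)² / 27.75 = 0.0563
  white: (36 − 37)² / 37 = 0.0270
χ² = 0.0008 + 0.0563 + 0.0270 = 0.0841 ≈ 0.084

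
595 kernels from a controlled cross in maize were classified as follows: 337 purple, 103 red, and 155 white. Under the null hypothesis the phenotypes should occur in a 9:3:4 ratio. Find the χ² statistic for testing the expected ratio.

The 9:3:4 ratio has 16 parts, so with N = 595 the expected counts are:
  purple: 595 × 9/16 = 334.6875
  red: 595 × 3/16 = 111.5625
  white: 595 × 4/16 = 148.75
χ² = Σ (O − E)² / E
  purple: (337 − 334.6875)² / 334.6875 = 0.0160
  red: (103 − 111.5625)² / 111.5625 = 0.6572
  white: (155 − 148.75)² / 148.75 = 0.2626
χ² = 0.0160 + 0.6572 + 0.2626 = 0.9358 ≈ 0.936

0.936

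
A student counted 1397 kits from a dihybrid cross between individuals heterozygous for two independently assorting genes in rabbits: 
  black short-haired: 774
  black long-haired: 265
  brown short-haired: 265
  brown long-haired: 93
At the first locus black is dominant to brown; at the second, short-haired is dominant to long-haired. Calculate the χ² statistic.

A dihybrid F₂ with independent assortment and complete dominance at both loci gives a 9:3:3:1 phenotypic ratio.
Under the 9:3:3:1 hypothesis (Σ ratio = 16, N = 1397):
  black short-haired: 1397 × 9/16 = 785.8125
  black long-haired: 1397 × 3/16 = 261.9375
  brown short-haired: 1397 × 3/16 = 261.9375
  brown long-haired: 1397 × 1/16 = 87.3125
χ² = Σ (O − E)² / E
  black short-haired: (774 − 785.8125)² / 785.8125 = 0.1776
  black long-haired: (265 − 261.9375)² / 261.9375 = 0.0358
  brown short-haired: (265 − 261.9375)² / 261.9375 = 0.0358
  brown long-haired: (93 − 87.3125)² / 87.3125 = 0.3705
χ² = 0.1776 + 0.0358 + 0.0358 + 0.3705 = 0.6197 ≈ 0.620

0.620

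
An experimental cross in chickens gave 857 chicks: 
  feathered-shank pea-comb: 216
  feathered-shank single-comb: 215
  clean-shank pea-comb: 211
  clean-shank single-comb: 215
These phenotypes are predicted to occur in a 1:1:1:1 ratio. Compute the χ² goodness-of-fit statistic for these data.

0.069

Total ratio parts = 4. Expected numbers out of 857:
  feathered-shank pea-comb: 857 × 1/4 = 214.25
  feathered-shank single-comb: 857 × 1/4 = 214.25
  clean-shank pea-comb: 857 × 1/4 = 214.25
  clean-shank single-comb: 857 × 1/4 = 214.25
χ² = Σ (O − E)² / E
  feathered-shank pea-comb: (216 − 214.25)² / 214.25 = 0.0143
  feathered-shank single-comb: (215 − 214.25)² / 214.25 = 0.0026
  clean-shank pea-comb: (211 − 214.25)² / 214.25 = 0.0493
  clean-shank single-comb: (215 − 214.25)² / 214.25 = 0.0026
χ² = 0.0143 + 0.0026 + 0.0493 + 0.0026 = 0.0688 ≈ 0.069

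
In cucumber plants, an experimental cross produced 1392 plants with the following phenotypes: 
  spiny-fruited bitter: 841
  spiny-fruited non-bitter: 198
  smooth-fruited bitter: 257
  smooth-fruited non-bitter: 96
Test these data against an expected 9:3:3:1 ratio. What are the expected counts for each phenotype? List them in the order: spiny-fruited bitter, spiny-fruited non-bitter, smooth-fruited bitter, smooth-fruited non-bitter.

Total ratio parts = 16. Expected numbers out of 1392:
  spiny-fruited bitter: 1392 × 9/16 = 783
  spiny-fruited non-bitter: 1392 × 3/16 = 261
  smooth-fruited bitter: 1392 × 3/16 = 261
  smooth-fruited non-bitter: 1392 × 1/16 = 87

783, 261, 261, 87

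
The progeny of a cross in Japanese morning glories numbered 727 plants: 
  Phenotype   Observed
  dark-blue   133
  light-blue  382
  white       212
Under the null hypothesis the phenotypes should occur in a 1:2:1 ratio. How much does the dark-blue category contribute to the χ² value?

13.076

Expected counts for N = 727 under a 1:2:1 ratio (total parts = 4):
  dark-blue: 727 × 1/4 = 181.75
  light-blue: 727 × 2/4 = 363.5
  white: 727 × 1/4 = 181.75
Contribution of dark-blue: (133 − 181.75)² / 181.75 = 13.0760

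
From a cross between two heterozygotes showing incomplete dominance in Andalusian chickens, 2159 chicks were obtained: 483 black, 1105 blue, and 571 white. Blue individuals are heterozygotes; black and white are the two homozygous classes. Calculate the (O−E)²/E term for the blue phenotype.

0.602

With incomplete dominance, a heterozygote × heterozygote cross gives a 1:2:1 phenotypic ratio.
Expected counts for N = 2159 under a 1:2:1 ratio (total parts = 4):
  black: 2159 × 1/4 = 539.75
  blue: 2159 × 2/4 = 1079.5
  white: 2159 × 1/4 = 539.75
Contribution of blue: (1105 − 1079.5)² / 1079.5 = 0.6024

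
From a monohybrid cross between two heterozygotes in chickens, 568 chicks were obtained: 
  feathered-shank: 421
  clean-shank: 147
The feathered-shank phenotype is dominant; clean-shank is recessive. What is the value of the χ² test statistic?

For a monohybrid cross between heterozygotes with complete dominance, the expected phenotypic ratio is 3:1.
Total ratio parts = 4. Expected numbers out of 568:
  feathered-shank: 568 × 3/4 = 426
  clean-shank: 568 × 1/4 = 142
χ² = Σ (O − E)² / E
  feathered-shank: (421 − 426)² / 426 = 0.0587
  clean-shank: (147 − 142)² / 142 = 0.1761
χ² = 0.0587 + 0.1761 = 0.2348 ≈ 0.235

0.235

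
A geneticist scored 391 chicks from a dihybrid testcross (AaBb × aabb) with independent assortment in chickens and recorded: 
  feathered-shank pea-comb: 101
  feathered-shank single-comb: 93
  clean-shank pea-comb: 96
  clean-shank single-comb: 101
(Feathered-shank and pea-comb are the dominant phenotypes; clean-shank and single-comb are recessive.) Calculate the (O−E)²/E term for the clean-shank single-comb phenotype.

0.108

A dihybrid testcross with independent assortment gives a 1:1:1:1 ratio.
The 1:1:1:1 ratio has 4 parts, so with N = 391 the expected counts are:
  feathered-shank pea-comb: 391 × 1/4 = 97.75
  feathered-shank single-comb: 391 × 1/4 = 97.75
  clean-shank pea-comb: 391 × 1/4 = 97.75
  clean-shank single-comb: 391 × 1/4 = 97.75
Contribution of clean-shank single-comb: (101 − 97.75)² / 97.75 = 0.1081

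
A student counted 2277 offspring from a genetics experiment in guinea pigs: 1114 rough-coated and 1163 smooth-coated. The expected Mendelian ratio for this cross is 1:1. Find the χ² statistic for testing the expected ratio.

1.054

Under the 1:1 hypothesis (Σ ratio = 2, N = 2277):
  rough-coated: 2277 × 1/2 = 1138.5
  smooth-coated: 2277 × 1/2 = 1138.5
χ² = Σ (O − E)² / E
  rough-coated: (1114 − 1138.5)² / 1138.5 = 0.5272
  smooth-coated: (1163 − 1138.5)² / 1138.5 = 0.5272
χ² = 0.5272 + 0.5272 = 1.0544 ≈ 1.054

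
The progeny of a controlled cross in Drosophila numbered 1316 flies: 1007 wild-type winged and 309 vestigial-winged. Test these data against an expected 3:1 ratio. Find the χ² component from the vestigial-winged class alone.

Under the 3:1 hypothesis (Σ ratio = 4, N = 1316):
  wild-type winged: 1316 × 3/4 = 987
  vestigial-winged: 1316 × 1/4 = 329
Contribution of vestigial-winged: (309 − 329)² / 329 = 1.2158

1.216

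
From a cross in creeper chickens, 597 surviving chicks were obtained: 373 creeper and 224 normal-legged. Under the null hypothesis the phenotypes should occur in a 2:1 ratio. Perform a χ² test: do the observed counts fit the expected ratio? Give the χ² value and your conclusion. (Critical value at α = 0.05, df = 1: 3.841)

Expected counts for N = 597 under a 2:1 ratio (total parts = 3):
  creeper: 597 × 2/3 = 398
  normal-legged: 597 × 1/3 = 199
χ² = Σ (O − E)² / E
  creeper: (373 − 398)² / 398 = 1.5704
  normal-legged: (224 − 199)² / 199 = 3.1407
χ² = 1.5704 + 3.1407 = 4.7111 ≈ 4.711
Degrees of freedom = 2 − 1 = 1; critical value at α = 0.05 is 3.841.
Since 4.711 > 3.841, we reject the null hypothesis — the data do not fit the 2:1 ratio.

4.711; not consistent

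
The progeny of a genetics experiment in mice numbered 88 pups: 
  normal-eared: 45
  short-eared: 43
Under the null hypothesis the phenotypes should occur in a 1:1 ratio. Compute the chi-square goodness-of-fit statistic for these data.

0.045

Under the 1:1 hypothesis (Σ ratio = 2, N = 88):
  normal-eared: 88 × 1/2 = 44
  short-eared: 88 × 1/2 = 44
χ² = Σ (O − E)² / E
  normal-eared: (45 − 44)² / 44 = 0.0227
  short-eared: (43 − 44)² / 44 = 0.0227
χ² = 0.0227 + 0.0227 = 0.0454 ≈ 0.045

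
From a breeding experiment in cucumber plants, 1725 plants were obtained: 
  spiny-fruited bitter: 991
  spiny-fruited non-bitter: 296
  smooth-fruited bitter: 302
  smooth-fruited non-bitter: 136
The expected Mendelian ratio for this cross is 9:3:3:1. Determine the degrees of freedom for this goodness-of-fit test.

3

A goodness-of-fit test with 4 phenotype classes has df = 4 − 1 = 3.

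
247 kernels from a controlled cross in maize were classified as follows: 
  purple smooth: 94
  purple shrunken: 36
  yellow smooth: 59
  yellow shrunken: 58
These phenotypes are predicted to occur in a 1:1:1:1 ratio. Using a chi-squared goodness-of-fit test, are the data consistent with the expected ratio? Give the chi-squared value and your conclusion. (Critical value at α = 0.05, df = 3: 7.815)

Expected counts for N = 247 under a 1:1:1:1 ratio (total parts = 4):
  purple smooth: 247 × 1/4 = 61.75
  purple shrunken: 247 × 1/4 = 61.75
  yellow smooth: 247 × 1/4 = 61.75
  yellow shrunken: 247 × 1/4 = 61.75
χ² = Σ (O − E)² / E
  purple smooth: (94 − 61.75)² / 61.75 = 16.8431
  purple shrunken: (36 − 61.75)² / 61.75 = 10.7379
  yellow smooth: (59 − 61.75)² / 61.75 = 0.1225
  yellow shrunken: (58 − 61.75)² / 61.75 = 0.2277
χ² = 16.8431 + 10.7379 + 0.1225 + 0.2277 = 27.9312 ≈ 27.931
Degrees of freedom = 4 − 1 = 3; critical value at α = 0.05 is 7.815.
Since 27.931 > 7.815, we reject the null hypothesis — the data do not fit the 1:1:1:1 ratio.

27.931; not consistent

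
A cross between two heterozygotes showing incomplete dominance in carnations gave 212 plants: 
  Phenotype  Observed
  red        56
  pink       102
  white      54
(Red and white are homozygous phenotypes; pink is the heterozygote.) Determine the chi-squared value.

With incomplete dominance, a heterozygote × heterozygote cross gives a 1:2:1 phenotypic ratio.
The 1:2:1 ratio has 4 parts, so with N = 212 the expected counts are:
  red: 212 × 1/4 = 53
  pink: 212 × 2/4 = 106
  white: 212 × 1/4 = 53
χ² = Σ (O − E)² / E
  red: (56 − 53)² / 53 = 0.1698
  pink: (102 − 106)² / 106 = 0.1509
  white: (54 − 53)² / 53 = 0.0189
χ² = 0.1698 + 0.1509 + 0.0189 = 0.3396 ≈ 0.340

0.340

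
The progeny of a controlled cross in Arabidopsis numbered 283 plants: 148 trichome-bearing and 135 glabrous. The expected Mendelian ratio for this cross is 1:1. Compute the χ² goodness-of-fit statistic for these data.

0.597

Expected counts for N = 283 under a 1:1 ratio (total parts = 2):
  trichome-bearing: 283 × 1/2 = 141.5
  glabrous: 283 × 1/2 = 141.5
χ² = Σ (O − E)² / E
  trichome-bearing: (148 − 141.5)² / 141.5 = 0.2986
  glabrous: (135 − 141.5)² / 141.5 = 0.2986
χ² = 0.2986 + 0.2986 = 0.5972 ≈ 0.597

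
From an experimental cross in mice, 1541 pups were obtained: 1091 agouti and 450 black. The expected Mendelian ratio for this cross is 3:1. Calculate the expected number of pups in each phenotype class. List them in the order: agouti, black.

Under the 3:1 hypothesis (Σ ratio = 4, N = 1541):
  agouti: 1541 × 3/4 = 1155.75
  black: 1541 × 1/4 = 385.25

1155.75, 385.25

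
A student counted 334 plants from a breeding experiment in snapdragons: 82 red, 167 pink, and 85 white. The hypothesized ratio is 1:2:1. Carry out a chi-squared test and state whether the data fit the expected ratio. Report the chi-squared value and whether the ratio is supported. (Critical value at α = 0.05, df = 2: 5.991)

0.054; consistent

The 1:2:1 ratio has 4 parts, so with N = 334 the expected counts are:
  red: 334 × 1/4 = 83.5
  pink: 334 × 2/4 = 167
  white: 334 × 1/4 = 83.5
χ² = Σ (O − E)² / E
  red: (82 − 83.5)² / 83.5 = 0.0269
  pink: (167 − 167)² / 167 = 0.0000
  white: (85 − 83.5)² / 83.5 = 0.0269
χ² = 0.0269 + 0.0000 + 0.0269 = 0.0538 ≈ 0.054
Degrees of freedom = 3 − 1 = 2; critical value at α = 0.05 is 5.991.
Since 0.054 < 5.991, we fail to reject the null hypothesis — the data are consistent with the 1:2:1 ratio.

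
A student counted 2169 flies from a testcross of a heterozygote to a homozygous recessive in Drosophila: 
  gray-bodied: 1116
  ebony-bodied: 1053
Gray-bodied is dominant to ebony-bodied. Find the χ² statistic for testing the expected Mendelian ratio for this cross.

A testcross of a heterozygote (Aa × aa) gives a 1:1 phenotypic ratio.
Under the 1:1 hypothesis (Σ ratio = 2, N = 2169):
  gray-bodied: 2169 × 1/2 = 1084.5
  ebony-bodied: 2169 × 1/2 = 1084.5
χ² = Σ (O − E)² / E
  gray-bodied: (1116 − 1084.5)² / 1084.5 = 0.9149
  ebony-bodied: (1053 − 1084.5)² / 1084.5 = 0.9149
χ² = 0.9149 + 0.9149 = 1.8298 ≈ 1.830

1.830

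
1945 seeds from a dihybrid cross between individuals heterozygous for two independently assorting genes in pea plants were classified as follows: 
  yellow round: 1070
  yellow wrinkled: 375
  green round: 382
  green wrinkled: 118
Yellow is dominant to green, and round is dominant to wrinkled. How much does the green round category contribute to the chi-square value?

0.822

A dihybrid F₂ with independent assortment and complete dominance at both loci gives a 9:3:3:1 phenotypic ratio.
The 9:3:3:1 ratio has 16 parts, so with N = 1945 the expected counts are:
  yellow round: 1945 × 9/16 = 1094.0625
  yellow wrinkled: 1945 × 3/16 = 364.6875
  green round: 1945 × 3/16 = 364.6875
  green wrinkled: 1945 × 1/16 = 121.5625
Contribution of green round: (382 − 364.6875)² / 364.6875 = 0.8219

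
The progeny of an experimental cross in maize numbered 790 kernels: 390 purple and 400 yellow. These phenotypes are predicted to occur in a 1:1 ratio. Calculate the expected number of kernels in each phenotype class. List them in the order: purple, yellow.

Under the 1:1 hypothesis (Σ ratio = 2, N = 790):
  purple: 790 × 1/2 = 395
  yellow: 790 × 1/2 = 395

395, 395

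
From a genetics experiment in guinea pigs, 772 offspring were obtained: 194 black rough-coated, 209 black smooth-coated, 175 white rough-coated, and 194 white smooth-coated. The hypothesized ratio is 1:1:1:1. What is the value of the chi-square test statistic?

Total ratio parts = 4. Expected numbers out of 772:
  black rough-coated: 772 × 1/4 = 193
  black smooth-coated: 772 × 1/4 = 193
  white rough-coated: 772 × 1/4 = 193
  white smooth-coated: 772 × 1/4 = 193
χ² = Σ (O − E)² / E
  black rough-coated: (194 − 193)² / 193 = 0.0052
  black smooth-coated: (209 − 193)² / 193 = 1.3264
  white rough-coated: (175 − 193)² / 193 = 1.6788
  white smooth-coated: (194 − 193)² / 193 = 0.0052
χ² = 0.0052 + 1.3264 + 1.6788 + 0.0052 = 3.0156 ≈ 3.016

3.016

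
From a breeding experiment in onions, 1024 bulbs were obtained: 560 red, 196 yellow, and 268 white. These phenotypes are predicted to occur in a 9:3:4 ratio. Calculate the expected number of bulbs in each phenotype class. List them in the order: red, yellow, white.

Total ratio parts = 16. Expected numbers out of 1024:
  red: 1024 × 9/16 = 576
  yellow: 1024 × 3/16 = 192
  white: 1024 × 4/16 = 256

576, 192, 256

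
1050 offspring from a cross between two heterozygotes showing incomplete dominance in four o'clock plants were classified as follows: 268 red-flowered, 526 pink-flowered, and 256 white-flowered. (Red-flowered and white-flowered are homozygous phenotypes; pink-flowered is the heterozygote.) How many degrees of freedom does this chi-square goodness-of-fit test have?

With incomplete dominance, a heterozygote × heterozygote cross gives a 1:2:1 phenotypic ratio.
A goodness-of-fit test with 3 phenotype classes has df = 3 − 1 = 2.

2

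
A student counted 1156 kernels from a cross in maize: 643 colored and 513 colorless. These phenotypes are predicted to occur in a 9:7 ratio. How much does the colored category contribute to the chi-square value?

Under the 9:7 hypothesis (Σ ratio = 16, N = 1156):
  colored: 1156 × 9/16 = 650.25
  colorless: 1156 × 7/16 = 505.75
Contribution of colored: (643 − 650.25)² / 650.25 = 0.0808

0.081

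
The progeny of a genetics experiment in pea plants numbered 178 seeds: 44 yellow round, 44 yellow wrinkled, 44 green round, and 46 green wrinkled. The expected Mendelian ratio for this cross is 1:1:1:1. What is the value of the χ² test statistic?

0.067

Under the 1:1:1:1 hypothesis (Σ ratio = 4, N = 178):
  yellow round: 178 × 1/4 = 44.5
  yellow wrinkled: 178 × 1/4 = 44.5
  green round: 178 × 1/4 = 44.5
  green wrinkled: 178 × 1/4 = 44.5
χ² = Σ (O − E)² / E
  yellow round: (44 − 44.5)² / 44.5 = 0.0056
  yellow wrinkled: (44 − 44.5)² / 44.5 = 0.0056
  green round: (44 − 44.5)² / 44.5 = 0.0056
  green wrinkled: (46 − 44.5)² / 44.5 = 0.0506
χ² = 0.0056 + 0.0056 + 0.0056 + 0.0506 = 0.0674 ≈ 0.067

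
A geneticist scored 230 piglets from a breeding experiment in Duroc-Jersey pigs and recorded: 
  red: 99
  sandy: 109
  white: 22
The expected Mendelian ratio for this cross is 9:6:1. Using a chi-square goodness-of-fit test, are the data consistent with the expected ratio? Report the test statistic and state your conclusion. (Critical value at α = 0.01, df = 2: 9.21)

17.177; not consistent

Total ratio parts = 16. Expected numbers out of 230:
  red: 230 × 9/16 = 129.375
  sandy: 230 × 6/16 = 86.25
  white: 230 × 1/16 = 14.375
χ² = Σ (O − E)² / E
  red: (99 − 129.375)² / 129.375 = 7.1315
  sandy: (109 − 86.25)² / 86.25 = 6.0007
  white: (22 − 14.375)² / 14.375 = 4.0446
χ² = 7.1315 + 6.0007 + 4.0446 = 17.1768 ≈ 17.177
Degrees of freedom = 3 − 1 = 2; critical value at α = 0.01 is 9.21.
Since 17.177 > 9.21, we reject the null hypothesis — the data do not fit the 9:6:1 ratio.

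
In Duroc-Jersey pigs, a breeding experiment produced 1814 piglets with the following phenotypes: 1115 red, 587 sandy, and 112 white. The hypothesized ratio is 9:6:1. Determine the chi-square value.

Expected counts for N = 1814 under a 9:6:1 ratio (total parts = 16):
  red: 1814 × 9/16 = 1020.375
  sandy: 1814 × 6/16 = 680.25
  white: 1814 × 1/16 = 113.375
χ² = Σ (O − E)² / E
  red: (1115 − 1020.375)² / 1020.375 = 8.7751
  sandy: (587 − 680.25)² / 680.25 = 12.7829
  white: (112 − 113.375)² / 113.375 = 0.0167
χ² = 8.7751 + 12.7829 + 0.0167 = 21.5747 ≈ 21.575

21.575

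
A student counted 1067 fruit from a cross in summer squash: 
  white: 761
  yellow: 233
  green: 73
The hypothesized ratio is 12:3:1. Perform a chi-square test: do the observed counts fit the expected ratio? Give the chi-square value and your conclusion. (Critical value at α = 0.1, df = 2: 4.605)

The 12:3:1 ratio has 16 parts, so with N = 1067 the expected counts are:
  white: 1067 × 12/16 = 800.25
  yellow: 1067 × 3/16 = 200.0625
  green: 1067 × 1/16 = 66.6875
χ² = Σ (O − E)² / E
  white: (761 − 800.25)² / 800.25 = 1.9251
  yellow: (233 − 200.0625)² / 200.0625 = 5.4227
  green: (73 − 66.6875)² / 66.6875 = 0.5975
χ² = 1.9251 + 5.4227 + 0.5975 = 7.9453 ≈ 7.945
Degrees of freedom = 3 − 1 = 2; critical value at α = 0.1 is 4.605.
Since 7.945 > 4.605, we reject the null hypothesis — the data do not fit the 12:3:1 ratio.

7.945; not consistent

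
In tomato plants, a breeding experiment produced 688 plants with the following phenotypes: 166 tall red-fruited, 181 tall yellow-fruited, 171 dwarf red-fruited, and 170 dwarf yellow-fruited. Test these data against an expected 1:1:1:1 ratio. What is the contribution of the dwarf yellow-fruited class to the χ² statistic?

0.023

Under the 1:1:1:1 hypothesis (Σ ratio = 4, N = 688):
  tall red-fruited: 688 × 1/4 = 172
  tall yellow-fruited: 688 × 1/4 = 172
  dwarf red-fruited: 688 × 1/4 = 172
  dwarf yellow-fruited: 688 × 1/4 = 172
Contribution of dwarf yellow-fruited: (170 − 172)² / 172 = 0.0233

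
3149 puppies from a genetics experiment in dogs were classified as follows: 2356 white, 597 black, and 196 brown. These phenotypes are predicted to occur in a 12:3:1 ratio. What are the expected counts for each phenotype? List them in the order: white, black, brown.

Under the 12:3:1 hypothesis (Σ ratio = 16, N = 3149):
  white: 3149 × 12/16 = 2361.75
  black: 3149 × 3/16 = 590.4375
  brown: 3149 × 1/16 = 196.8125

2361.75, 590.4375, 196.8125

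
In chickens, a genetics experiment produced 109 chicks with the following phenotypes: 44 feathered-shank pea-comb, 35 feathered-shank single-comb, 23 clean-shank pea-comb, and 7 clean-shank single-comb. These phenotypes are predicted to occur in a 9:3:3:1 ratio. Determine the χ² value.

Total ratio parts = 16. Expected numbers out of 109:
  feathered-shank pea-comb: 109 × 9/16 = 61.3125
  feathered-shank single-comb: 109 × 3/16 = 20.4375
  clean-shank pea-comb: 109 × 3/16 = 20.4375
  clean-shank single-comb: 109 × 1/16 = 6.8125
χ² = Σ (O − E)² / E
  feathered-shank pea-comb: (44 − 61.3125)² / 61.3125 = 4.8884
  feathered-shank single-comb: (35 − 20.4375)² / 20.4375 = 10.3763
  clean-shank pea-comb: (23 − 20.4375)² / 20.4375 = 0.3213
  clean-shank single-comb: (7 − 6.8125)² / 6.8125 = 0.0052
χ² = 4.8884 + 10.3763 + 0.3213 + 0.0052 = 15.5912 ≈ 15.591

15.591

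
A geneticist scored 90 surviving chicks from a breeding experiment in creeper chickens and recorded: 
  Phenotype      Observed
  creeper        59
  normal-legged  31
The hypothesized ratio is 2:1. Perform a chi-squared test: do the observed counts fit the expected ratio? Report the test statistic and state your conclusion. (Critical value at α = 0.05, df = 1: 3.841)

0.050; consistent

The 2:1 ratio has 3 parts, so with N = 90 the expected counts are:
  creeper: 90 × 2/3 = 60
  normal-legged: 90 × 1/3 = 30
χ² = Σ (O − E)² / E
  creeper: (59 − 60)² / 60 = 0.0167
  normal-legged: (31 − 30)² / 30 = 0.0333
χ² = 0.0167 + 0.0333 = 0.050
Degrees of freedom = 2 − 1 = 1; critical value at α = 0.05 is 3.841.
Since 0.050 < 3.841, we fail to reject the null hypothesis — the data are consistent with the 2:1 ratio.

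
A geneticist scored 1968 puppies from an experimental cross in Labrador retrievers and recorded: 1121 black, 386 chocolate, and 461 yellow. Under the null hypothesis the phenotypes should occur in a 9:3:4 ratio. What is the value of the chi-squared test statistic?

The 9:3:4 ratio has 16 parts, so with N = 1968 the expected counts are:
  black: 1968 × 9/16 = 1107
  chocolate: 1968 × 3/16 = 369
  yellow: 1968 × 4/16 = 492
χ² = Σ (O − E)² / E
  black: (1121 − 1107)² / 1107 = 0.1771
  chocolate: (386 − 369)² / 369 = 0.7832
  yellow: (461 − 492)² / 492 = 1.9533
χ² = 0.1771 + 0.7832 + 1.9533 = 2.9136 ≈ 2.914

2.914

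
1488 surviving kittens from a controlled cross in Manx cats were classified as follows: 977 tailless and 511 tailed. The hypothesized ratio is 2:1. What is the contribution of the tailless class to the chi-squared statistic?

0.227

Under the 2:1 hypothesis (Σ ratio = 3, N = 1488):
  tailless: 1488 × 2/3 = 992
  tailed: 1488 × 1/3 = 496
Contribution of tailless: (977 − 992)² / 992 = 0.2268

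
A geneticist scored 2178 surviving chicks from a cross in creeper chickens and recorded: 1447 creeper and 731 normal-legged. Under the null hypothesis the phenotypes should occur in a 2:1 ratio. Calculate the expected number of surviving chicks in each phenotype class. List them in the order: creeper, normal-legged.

Under the 2:1 hypothesis (Σ ratio = 3, N = 2178):
  creeper: 2178 × 2/3 = 1452
  normal-legged: 2178 × 1/3 = 726

1452, 726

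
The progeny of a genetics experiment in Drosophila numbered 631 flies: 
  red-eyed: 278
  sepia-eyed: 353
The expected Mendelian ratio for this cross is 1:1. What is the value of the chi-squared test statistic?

Total ratio parts = 2. Expected numbers out of 631:
  red-eyed: 631 × 1/2 = 315.5
  sepia-eyed: 631 × 1/2 = 315.5
χ² = Σ (O − E)² / E
  red-eyed: (278 − 315.5)² / 315.5 = 4.4572
  sepia-eyed: (353 − 315.5)² / 315.5 = 4.4572
χ² = 4.4572 + 4.4572 = 8.9144 ≈ 8.914

8.914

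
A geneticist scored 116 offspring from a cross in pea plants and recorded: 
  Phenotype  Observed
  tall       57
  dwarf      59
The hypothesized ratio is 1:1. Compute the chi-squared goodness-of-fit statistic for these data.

0.034

Under the 1:1 hypothesis (Σ ratio = 2, N = 116):
  tall: 116 × 1/2 = 58
  dwarf: 116 × 1/2 = 58
χ² = Σ (O − E)² / E
  tall: (57 − 58)² / 58 = 0.0172
  dwarf: (59 − 58)² / 58 = 0.0172
χ² = 0.0172 + 0.0172 = 0.0344 ≈ 0.034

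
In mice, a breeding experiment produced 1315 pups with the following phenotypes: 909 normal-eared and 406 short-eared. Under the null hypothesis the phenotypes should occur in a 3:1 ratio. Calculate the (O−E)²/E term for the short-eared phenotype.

18.152

Total ratio parts = 4. Expected numbers out of 1315:
  normal-eared: 1315 × 3/4 = 986.25
  short-eared: 1315 × 1/4 = 328.75
Contribution of short-eared: (406 − 328.75)² / 328.75 = 18.1523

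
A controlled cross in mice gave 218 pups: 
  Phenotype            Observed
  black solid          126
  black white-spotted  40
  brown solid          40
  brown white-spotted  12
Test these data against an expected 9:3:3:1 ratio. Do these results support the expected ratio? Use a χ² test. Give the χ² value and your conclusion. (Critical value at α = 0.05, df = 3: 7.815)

0.324; consistent

Total ratio parts = 16. Expected numbers out of 218:
  black solid: 218 × 9/16 = 122.625
  black white-spotted: 218 × 3/16 = 40.875
  brown solid: 218 × 3/16 = 40.875
  brown white-spotted: 218 × 1/16 = 13.625
χ² = Σ (O − E)² / E
  black solid: (126 − 122.625)² / 122.625 = 0.0929
  black white-spotted: (40 − 40.875)² / 40.875 = 0.0187
  brown solid: (40 − 40.875)² / 40.875 = 0.0187
  brown white-spotted: (12 − 13.625)² / 13.625 = 0.1938
χ² = 0.0929 + 0.0187 + 0.0187 + 0.1938 = 0.3241 ≈ 0.324
Degrees of freedom = 4 − 1 = 3; critical value at α = 0.05 is 7.815.
Since 0.324 < 7.815, we fail to reject the null hypothesis — the data are consistent with the 9:3:3:1 ratio.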